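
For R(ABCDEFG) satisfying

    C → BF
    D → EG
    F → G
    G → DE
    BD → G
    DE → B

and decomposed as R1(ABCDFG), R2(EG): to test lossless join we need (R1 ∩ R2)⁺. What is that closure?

R1 ∩ R2 = {G}.
G → DE applies, adding DE
DE → B applies, adding B
Closure: {BDEG}.

BDEG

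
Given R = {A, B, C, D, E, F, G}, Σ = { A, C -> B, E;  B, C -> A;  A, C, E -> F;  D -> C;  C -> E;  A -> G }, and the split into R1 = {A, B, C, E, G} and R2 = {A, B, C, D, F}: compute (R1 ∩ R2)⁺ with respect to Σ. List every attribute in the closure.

A, B, C, E, F, G

R1 ∩ R2 = {A, B, C}.
A, C → B, E applies, adding E
A, C, E → F applies, adding F
A → G applies, adding G
Closure: {A, B, C, E, F, G}.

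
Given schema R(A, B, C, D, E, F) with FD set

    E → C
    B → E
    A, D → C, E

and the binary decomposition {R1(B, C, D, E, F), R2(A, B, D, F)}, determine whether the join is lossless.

Common attributes: R1 ∩ R2 = {B, D, F}.
Closure of {B, D, F}: B → E applies, adding E; E → C applies, adding C. So (B, D, F)⁺ = {B, C, D, E, F}.
This closure contains every attribute of R1, so R1 ∩ R2 → R1. The join is lossless.

Yes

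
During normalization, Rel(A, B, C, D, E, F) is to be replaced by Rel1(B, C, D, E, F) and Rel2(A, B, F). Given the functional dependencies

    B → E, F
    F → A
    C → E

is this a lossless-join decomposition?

Yes

Common attributes: Rel1 ∩ Rel2 = {B, F}.
Closure of {B, F}: B → E, F applies, adding E; F → A applies, adding A. So (B, F)⁺ = {A, B, E, F}.
This closure contains every attribute of Rel2, so Rel1 ∩ Rel2 → Rel2. The join is lossless.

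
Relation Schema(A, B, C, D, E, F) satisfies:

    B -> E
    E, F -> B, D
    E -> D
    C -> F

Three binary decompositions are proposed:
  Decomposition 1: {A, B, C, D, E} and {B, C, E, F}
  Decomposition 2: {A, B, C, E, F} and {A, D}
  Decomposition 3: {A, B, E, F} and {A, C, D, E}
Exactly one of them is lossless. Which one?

Decomposition 1

Decomposition 1: common = {B, C, E}, closure = {B, C, D, E, F} → lossless.
Decomposition 2: common = {A}, closure = {A} → lossy.
Decomposition 3: common = {A, E}, closure = {A, D, E} → lossy.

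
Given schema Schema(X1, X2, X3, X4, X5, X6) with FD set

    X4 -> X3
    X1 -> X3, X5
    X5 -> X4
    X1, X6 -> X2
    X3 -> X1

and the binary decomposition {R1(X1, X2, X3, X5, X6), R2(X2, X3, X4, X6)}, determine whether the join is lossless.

Yes

Common attributes: R1 ∩ R2 = {X2, X3, X6}.
Closure of {X2, X3, X6}: X3 → X1 applies, adding X1; X1 → X3, X5 applies, adding X5; X5 → X4 applies, adding X4. So (X2, X3, X6)⁺ = {X1, X2, X3, X4, X5, X6}.
This closure contains every attribute of R1, so R1 ∩ R2 → R1. The join is lossless.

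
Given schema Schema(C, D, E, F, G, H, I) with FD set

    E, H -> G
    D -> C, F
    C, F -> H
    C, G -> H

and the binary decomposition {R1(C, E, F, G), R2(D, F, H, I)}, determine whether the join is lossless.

No

Common attributes: R1 ∩ R2 = {F}.
No dependency enlarges {F}, so (F)⁺ = {F}.
The closure contains neither all of R1 = {C, E, F, G} nor all of R2 = {D, F, H, I}, so the common attributes are not a superkey of either fragment. The join is lossy.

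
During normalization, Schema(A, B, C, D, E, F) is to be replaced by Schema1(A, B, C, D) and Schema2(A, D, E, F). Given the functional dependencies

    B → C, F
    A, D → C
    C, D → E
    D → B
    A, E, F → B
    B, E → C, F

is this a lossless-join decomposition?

Common attributes: Schema1 ∩ Schema2 = {A, D}.
Closure of {A, D}: A, D → C applies, adding C; C, D → E applies, adding E; D → B applies, adding B; B, E → C, F applies, adding F. So (A, D)⁺ = {A, B, C, D, E, F}.
This closure contains every attribute of Schema1, so Schema1 ∩ Schema2 → Schema1. The join is lossless.

Yes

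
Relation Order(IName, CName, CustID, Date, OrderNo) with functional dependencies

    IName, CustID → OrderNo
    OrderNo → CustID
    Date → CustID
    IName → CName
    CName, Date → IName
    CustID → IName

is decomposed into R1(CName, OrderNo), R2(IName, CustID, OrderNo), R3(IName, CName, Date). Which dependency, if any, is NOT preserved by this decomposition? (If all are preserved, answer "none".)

Check Date → CustID: no single fragment contains all of {CustID, Date}, and the restricted closure of {Date} across the fragments never reaches {CustID}.
IName, CustID → OrderNo is preserved.
OrderNo → CustID is preserved.
IName → CName is preserved.
CName, Date → IName is preserved.
CustID → IName is preserved.

Date → CustID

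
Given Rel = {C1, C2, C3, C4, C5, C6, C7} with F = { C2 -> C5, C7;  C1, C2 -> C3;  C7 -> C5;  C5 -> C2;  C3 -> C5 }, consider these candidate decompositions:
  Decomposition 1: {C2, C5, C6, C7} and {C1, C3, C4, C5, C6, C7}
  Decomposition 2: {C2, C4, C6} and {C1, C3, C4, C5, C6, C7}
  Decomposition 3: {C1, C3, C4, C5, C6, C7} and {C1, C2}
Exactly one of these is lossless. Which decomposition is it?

Decomposition 1

Decomposition 1: common = {C5, C6, C7}, closure = {C2, C5, C6, C7} → lossless.
Decomposition 2: common = {C4, C6}, closure = {C4, C6} → lossy.
Decomposition 3: common = {C1}, closure = {C1} → lossy.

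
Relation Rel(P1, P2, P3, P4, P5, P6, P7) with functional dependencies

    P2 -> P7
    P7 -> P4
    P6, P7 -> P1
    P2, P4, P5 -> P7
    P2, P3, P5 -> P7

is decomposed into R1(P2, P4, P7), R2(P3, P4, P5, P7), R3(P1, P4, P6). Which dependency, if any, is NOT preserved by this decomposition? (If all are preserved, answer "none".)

Check P6, P7 → P1: no single fragment contains all of {P1, P6, P7}, and the restricted closure of {P6, P7} across the fragments never reaches {P1}.
P2 → P7 is preserved.
P7 → P4 is preserved.
P2, P4, P5 → P7 is preserved.
P2, P3, P5 → P7 is preserved.

P6, P7 -> P1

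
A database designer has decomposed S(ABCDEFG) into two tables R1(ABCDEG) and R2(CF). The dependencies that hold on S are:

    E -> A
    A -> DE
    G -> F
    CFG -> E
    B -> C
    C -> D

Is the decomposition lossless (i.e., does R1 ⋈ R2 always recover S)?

No

Common attributes: R1 ∩ R2 = {C}.
Closure of {C}: C → D applies, adding D. So (C)⁺ = {CD}.
The closure contains neither all of R1 = {ABCDEG} nor all of R2 = {CF}, so the common attributes are not a superkey of either fragment. The join is lossy.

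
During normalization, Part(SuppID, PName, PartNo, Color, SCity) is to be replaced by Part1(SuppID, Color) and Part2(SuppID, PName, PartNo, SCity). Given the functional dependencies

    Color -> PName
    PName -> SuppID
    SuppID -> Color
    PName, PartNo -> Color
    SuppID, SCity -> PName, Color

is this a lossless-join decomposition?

Common attributes: Part1 ∩ Part2 = {SuppID}.
Closure of {SuppID}: SuppID → Color applies, adding Color; Color → PName applies, adding PName. So (SuppID)⁺ = {SuppID, PName, Color}.
This closure contains every attribute of Part1, so Part1 ∩ Part2 → Part1. The join is lossless.

Yes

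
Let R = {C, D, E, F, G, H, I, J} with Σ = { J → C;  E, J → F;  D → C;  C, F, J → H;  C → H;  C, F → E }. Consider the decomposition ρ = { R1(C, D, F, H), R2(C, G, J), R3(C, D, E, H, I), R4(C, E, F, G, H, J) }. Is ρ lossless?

No

Chase test. Columns are C, D, E, F, G, H, I, J; row i has aⱼ where attribute j ∈ Ri, else bᵢⱼ.
Initial tableau (one row per fragment):
  row 1: a1 a2 b13 a4 b15 a6 b17 b18
  row 2: a1 b22 b23 b24 a5 b26 b27 a8
  row 3: a1 a2 a3 b34 b35 a6 a7 b38
  row 4: a1 b42 a3 a4 a5 a6 b47 a8
Rows 1 and 2 agree on C; apply C→H and equate their H entries.
Rows 1 and 4 agree on C, F; apply C, F→E and equate their E entries.
No row becomes fully distinguished — the join is lossy.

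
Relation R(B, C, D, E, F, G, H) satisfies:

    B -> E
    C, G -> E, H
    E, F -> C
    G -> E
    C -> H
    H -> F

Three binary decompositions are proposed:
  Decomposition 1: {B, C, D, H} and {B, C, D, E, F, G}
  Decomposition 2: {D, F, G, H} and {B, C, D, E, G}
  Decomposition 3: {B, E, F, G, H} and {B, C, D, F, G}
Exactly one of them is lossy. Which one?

Decomposition 2

Decomposition 1: common = {B, C, D}, closure = {B, C, D, E, F, H} → lossless.
Decomposition 2: common = {D, G}, closure = {D, E, G} → lossy.
Decomposition 3: common = {B, F, G}, closure = {B, C, E, F, G, H} → lossless.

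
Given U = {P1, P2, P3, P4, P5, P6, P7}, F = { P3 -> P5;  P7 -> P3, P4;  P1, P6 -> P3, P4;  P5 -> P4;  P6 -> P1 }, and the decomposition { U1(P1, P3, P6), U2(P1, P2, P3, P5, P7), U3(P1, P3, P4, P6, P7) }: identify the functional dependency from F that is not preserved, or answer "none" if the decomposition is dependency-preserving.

Check P5 → P4: no single fragment contains all of {P4, P5}, and the restricted closure of {P5} across the fragments never reaches {P4}.
P3 → P5 is preserved.
P7 → P3, P4 is preserved.
P1, P6 → P3, P4 is preserved.
P6 → P1 is preserved.

P5 -> P4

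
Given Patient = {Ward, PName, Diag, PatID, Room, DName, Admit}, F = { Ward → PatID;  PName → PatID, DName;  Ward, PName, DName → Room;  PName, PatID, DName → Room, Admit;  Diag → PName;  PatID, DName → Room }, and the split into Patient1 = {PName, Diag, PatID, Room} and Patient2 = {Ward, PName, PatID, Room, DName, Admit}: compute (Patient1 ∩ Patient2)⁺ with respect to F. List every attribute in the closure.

Patient1 ∩ Patient2 = {PName, PatID, Room}.
PName → PatID, DName applies, adding DName
PName, PatID, DName → Room, Admit applies, adding Admit
Closure: {PName, PatID, Room, DName, Admit}.

PName, PatID, Room, DName, Admit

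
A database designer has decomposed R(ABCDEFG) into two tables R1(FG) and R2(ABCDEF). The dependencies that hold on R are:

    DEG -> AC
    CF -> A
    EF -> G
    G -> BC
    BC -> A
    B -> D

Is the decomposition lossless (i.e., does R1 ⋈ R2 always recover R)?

Common attributes: R1 ∩ R2 = {F}.
No dependency enlarges {F}, so (F)⁺ = {F}.
The closure contains neither all of R1 = {FG} nor all of R2 = {ABCDEF}, so the common attributes are not a superkey of either fragment. The join is lossy.

No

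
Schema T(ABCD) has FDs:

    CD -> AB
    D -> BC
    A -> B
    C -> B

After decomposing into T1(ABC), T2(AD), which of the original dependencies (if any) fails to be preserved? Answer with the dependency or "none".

Check D → BC: no single fragment contains all of {BCD}, and the restricted closure of {D} across the fragments never reaches {BC}.
CD → AB is preserved.
A → B is preserved.
C → B is preserved.

D -> BC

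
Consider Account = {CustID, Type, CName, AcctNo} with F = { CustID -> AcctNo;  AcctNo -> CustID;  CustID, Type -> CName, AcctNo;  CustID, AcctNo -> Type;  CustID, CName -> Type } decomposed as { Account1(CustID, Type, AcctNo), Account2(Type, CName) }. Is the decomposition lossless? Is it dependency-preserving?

lossy and not dependency-preserving

Lossless test: (Type)⁺ = {Type}, which is a superkey of neither fragment — lossy.
Dependency preservation: the restricted closure of {CustID, Type} across the fragments never reaches {CName, AcctNo}, so CustID, Type → CName, AcctNo cannot be enforced without a join — not preserved.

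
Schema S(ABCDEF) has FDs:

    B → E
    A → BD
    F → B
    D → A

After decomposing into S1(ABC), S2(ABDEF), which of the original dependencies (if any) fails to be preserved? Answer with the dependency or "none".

B → E lies within S2.
A → BD lies within S2.
F → B lies within S2.
D → A lies within S2.
Every dependency is enforceable on the fragments, so the decomposition is dependency-preserving.

none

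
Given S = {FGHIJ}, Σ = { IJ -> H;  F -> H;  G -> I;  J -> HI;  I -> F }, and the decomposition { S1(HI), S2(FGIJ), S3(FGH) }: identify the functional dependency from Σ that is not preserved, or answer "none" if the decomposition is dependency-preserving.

none

IJ → H: restricted closure across fragments reaches H.
F → H lies within S3.
G → I lies within S2.
J → HI: restricted closure across fragments reaches HI.
I → F lies within S2.
Every dependency is enforceable on the fragments, so the decomposition is dependency-preserving.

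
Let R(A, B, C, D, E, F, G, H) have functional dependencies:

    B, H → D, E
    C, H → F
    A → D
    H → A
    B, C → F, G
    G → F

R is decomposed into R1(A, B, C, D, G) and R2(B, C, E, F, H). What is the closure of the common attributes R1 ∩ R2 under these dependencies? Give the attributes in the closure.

B, C, F, G

R1 ∩ R2 = {B, C}.
B, C → F, G applies, adding F, G
Closure: {B, C, F, G}.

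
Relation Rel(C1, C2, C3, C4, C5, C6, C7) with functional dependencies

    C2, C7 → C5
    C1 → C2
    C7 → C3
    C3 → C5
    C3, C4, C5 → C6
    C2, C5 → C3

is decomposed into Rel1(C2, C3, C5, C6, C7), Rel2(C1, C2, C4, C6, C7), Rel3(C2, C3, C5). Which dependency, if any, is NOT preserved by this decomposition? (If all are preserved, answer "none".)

C3, C4, C5 → C6

Check C3, C4, C5 → C6: no single fragment contains all of {C3, C4, C5, C6}, and the restricted closure of {C3, C4, C5} across the fragments never reaches {C6}.
C2, C7 → C5 is preserved.
C1 → C2 is preserved.
C7 → C3 is preserved.
C3 → C5 is preserved.
C2, C5 → C3 is preserved.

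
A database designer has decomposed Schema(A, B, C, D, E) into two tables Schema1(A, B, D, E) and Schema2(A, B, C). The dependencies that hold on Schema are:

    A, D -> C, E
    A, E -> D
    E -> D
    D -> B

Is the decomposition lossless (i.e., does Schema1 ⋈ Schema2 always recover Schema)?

Common attributes: Schema1 ∩ Schema2 = {A, B}.
No dependency enlarges {A, B}, so (A, B)⁺ = {A, B}.
The closure contains neither all of Schema1 = {A, B, D, E} nor all of Schema2 = {A, B, C}, so the common attributes are not a superkey of either fragment. The join is lossy.

No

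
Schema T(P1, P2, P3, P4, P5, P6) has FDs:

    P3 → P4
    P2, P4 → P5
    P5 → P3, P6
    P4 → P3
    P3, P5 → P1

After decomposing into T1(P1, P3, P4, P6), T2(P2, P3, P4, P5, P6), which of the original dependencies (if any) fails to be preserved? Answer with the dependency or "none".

P3, P5 → P1

Check P3, P5 → P1: no single fragment contains all of {P1, P3, P5}, and the restricted closure of {P3, P5} across the fragments never reaches {P1}.
P3 → P4 is preserved.
P2, P4 → P5 is preserved.
P5 → P3, P6 is preserved.
P4 → P3 is preserved.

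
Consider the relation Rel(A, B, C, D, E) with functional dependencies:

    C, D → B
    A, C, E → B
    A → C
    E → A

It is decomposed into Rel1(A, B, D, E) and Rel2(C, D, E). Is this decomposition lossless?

Yes

Common attributes: Rel1 ∩ Rel2 = {D, E}.
Closure of {D, E}: E → A applies, adding A; A → C applies, adding C; C, D → B applies, adding B. So (D, E)⁺ = {A, B, C, D, E}.
This closure contains every attribute of Rel1, so Rel1 ∩ Rel2 → Rel1. The join is lossless.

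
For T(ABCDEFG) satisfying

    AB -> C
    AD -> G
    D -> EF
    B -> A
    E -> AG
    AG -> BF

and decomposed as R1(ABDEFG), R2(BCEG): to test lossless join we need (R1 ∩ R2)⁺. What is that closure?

ABCEFG

R1 ∩ R2 = {BEG}.
B → A applies, adding A
AG → BF applies, adding F
AB → C applies, adding C
Closure: {ABCEFG}.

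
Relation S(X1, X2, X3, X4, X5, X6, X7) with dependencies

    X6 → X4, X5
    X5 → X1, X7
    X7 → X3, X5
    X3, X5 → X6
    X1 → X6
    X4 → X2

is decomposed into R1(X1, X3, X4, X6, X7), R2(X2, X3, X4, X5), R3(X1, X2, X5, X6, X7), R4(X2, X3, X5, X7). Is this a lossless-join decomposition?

Chase test. Columns are X1, X2, X3, X4, X5, X6, X7; row i has aⱼ where attribute j ∈ Ri, else bᵢⱼ.
Initial tableau (one row per fragment):
  row 1: a1 b12 a3 a4 b15 a6 a7
  row 2: b21 a2 a3 a4 a5 b26 b27
  row 3: a1 a2 b33 b34 a5 a6 a7
  row 4: b41 a2 a3 b44 a5 b46 a7
Rows 1 and 3 agree on X6; apply X6→X4, X5 and equate their X4, X5 entries.
Rows 1 and 2 agree on X5; apply X5→X1, X7 and equate their X1, X7 entries.
Rows 1 and 4 agree on X5; apply X5→X1, X7 and equate their X1, X7 entries.
Rows 1 and 3 agree on X7; apply X7→X3, X5 and equate their X3, X5 entries.
Rows 1 and 2 agree on X3, X5; apply X3, X5→X6 and equate their X6 entries.
Rows 1 and 4 agree on X3, X5; apply X3, X5→X6 and equate their X6 entries.
Rows 1 and 2 agree on X4; apply X4→X2 and equate their X2 entries.
Rows 1 and 4 agree on X6; apply X6→X4, X5 and equate their X4, X5 entries.
Row 1 is now all distinguished symbols — the join is lossless.

Yes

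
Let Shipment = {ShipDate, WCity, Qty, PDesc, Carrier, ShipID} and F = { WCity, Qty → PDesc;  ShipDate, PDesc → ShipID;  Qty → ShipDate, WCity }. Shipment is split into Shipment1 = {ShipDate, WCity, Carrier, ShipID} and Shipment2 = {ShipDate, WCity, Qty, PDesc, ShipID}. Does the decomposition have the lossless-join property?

Common attributes: Shipment1 ∩ Shipment2 = {ShipDate, WCity, ShipID}.
No dependency enlarges {ShipDate, WCity, ShipID}, so (ShipDate, WCity, ShipID)⁺ = {ShipDate, WCity, ShipID}.
The closure contains neither all of Shipment1 = {ShipDate, WCity, Carrier, ShipID} nor all of Shipment2 = {ShipDate, WCity, Qty, PDesc, ShipID}, so the common attributes are not a superkey of either fragment. The join is lossy.

No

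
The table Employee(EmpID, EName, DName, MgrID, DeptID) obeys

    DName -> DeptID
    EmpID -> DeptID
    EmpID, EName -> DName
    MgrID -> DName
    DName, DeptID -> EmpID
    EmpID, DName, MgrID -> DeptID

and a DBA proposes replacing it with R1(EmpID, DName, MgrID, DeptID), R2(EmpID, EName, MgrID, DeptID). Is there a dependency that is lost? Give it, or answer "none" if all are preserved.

EmpID, EName -> DName

Check EmpID, EName → DName: no single fragment contains all of {EmpID, EName, DName}, and the restricted closure of {EmpID, EName} across the fragments never reaches {DName}.
DName → DeptID is preserved.
EmpID → DeptID is preserved.
MgrID → DName is preserved.
DName, DeptID → EmpID is preserved.
EmpID, DName, MgrID → DeptID is preserved.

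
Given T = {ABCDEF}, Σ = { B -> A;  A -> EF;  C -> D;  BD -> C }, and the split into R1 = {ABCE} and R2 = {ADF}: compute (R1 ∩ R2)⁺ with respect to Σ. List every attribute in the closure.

R1 ∩ R2 = {A}.
A → EF applies, adding EF
Closure: {AEF}.

AEF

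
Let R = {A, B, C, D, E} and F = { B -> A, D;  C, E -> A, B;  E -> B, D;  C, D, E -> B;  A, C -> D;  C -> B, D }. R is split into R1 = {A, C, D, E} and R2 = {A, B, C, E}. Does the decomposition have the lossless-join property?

Yes

Common attributes: R1 ∩ R2 = {A, C, E}.
Closure of {A, C, E}: C, E → A, B applies, adding B; E → B, D applies, adding D. So (A, C, E)⁺ = {A, B, C, D, E}.
This closure contains every attribute of R1, so R1 ∩ R2 → R1. The join is lossless.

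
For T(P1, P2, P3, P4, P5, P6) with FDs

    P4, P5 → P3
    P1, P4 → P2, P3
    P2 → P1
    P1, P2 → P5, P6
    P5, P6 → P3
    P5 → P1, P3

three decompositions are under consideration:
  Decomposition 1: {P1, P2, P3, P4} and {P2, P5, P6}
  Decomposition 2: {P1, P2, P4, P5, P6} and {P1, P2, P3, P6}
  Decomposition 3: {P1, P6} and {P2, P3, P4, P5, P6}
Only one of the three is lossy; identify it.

Decomposition 1: common = {P2}, closure = {P1, P2, P3, P5, P6} → lossless.
Decomposition 2: common = {P1, P2, P6}, closure = {P1, P2, P3, P5, P6} → lossless.
Decomposition 3: common = {P6}, closure = {P6} → lossy.

Decomposition 3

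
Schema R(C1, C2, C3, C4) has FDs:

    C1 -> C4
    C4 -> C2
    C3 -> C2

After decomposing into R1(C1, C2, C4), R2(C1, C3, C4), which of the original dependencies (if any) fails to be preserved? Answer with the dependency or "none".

Check C3 → C2: no single fragment contains all of {C2, C3}, and the restricted closure of {C3} across the fragments never reaches {C2}.
C1 → C4 is preserved.
C4 → C2 is preserved.

C3 -> C2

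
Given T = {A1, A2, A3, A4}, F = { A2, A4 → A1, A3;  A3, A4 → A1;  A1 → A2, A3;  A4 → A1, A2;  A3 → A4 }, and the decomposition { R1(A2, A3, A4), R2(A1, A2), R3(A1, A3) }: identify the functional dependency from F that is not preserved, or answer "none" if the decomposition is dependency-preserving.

none

A2, A4 → A1, A3: restricted closure across fragments reaches A1, A3.
A3, A4 → A1: restricted closure across fragments reaches A1.
A1 → A2, A3: restricted closure across fragments reaches A2, A3.
A4 → A1, A2: restricted closure across fragments reaches A1, A2.
A3 → A4 lies within R1.
Every dependency is enforceable on the fragments, so the decomposition is dependency-preserving.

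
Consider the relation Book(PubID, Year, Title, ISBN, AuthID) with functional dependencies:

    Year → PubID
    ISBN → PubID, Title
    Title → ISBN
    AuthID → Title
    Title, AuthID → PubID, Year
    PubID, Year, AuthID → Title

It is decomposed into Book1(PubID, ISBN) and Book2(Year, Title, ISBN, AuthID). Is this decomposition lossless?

Yes

Common attributes: Book1 ∩ Book2 = {ISBN}.
Closure of {ISBN}: ISBN → PubID, Title applies, adding PubID, Title. So (ISBN)⁺ = {PubID, Title, ISBN}.
This closure contains every attribute of Book1, so Book1 ∩ Book2 → Book1. The join is lossless.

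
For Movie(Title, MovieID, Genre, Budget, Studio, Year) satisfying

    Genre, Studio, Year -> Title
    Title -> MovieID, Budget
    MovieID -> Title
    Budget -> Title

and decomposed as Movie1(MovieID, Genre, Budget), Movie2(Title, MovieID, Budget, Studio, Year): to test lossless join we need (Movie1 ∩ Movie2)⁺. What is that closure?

Title, MovieID, Budget

Movie1 ∩ Movie2 = {MovieID, Budget}.
MovieID → Title applies, adding Title
Closure: {Title, MovieID, Budget}.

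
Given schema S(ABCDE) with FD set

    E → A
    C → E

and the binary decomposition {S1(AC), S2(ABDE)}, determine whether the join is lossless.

No

Common attributes: S1 ∩ S2 = {A}.
No dependency enlarges {A}, so (A)⁺ = {A}.
The closure contains neither all of S1 = {AC} nor all of S2 = {ABDE}, so the common attributes are not a superkey of either fragment. The join is lossy.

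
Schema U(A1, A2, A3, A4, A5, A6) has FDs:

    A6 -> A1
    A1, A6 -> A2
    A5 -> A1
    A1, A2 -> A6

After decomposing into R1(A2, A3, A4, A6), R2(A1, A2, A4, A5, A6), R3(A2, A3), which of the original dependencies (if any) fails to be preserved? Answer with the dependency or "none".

none

A6 → A1 lies within R2.
A1, A6 → A2 lies within R2.
A5 → A1 lies within R2.
A1, A2 → A6 lies within R2.
Every dependency is enforceable on the fragments, so the decomposition is dependency-preserving.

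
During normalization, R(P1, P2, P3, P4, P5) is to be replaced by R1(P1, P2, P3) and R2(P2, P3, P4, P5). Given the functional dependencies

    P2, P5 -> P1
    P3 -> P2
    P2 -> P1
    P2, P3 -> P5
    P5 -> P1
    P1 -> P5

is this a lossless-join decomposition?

Yes

Common attributes: R1 ∩ R2 = {P2, P3}.
Closure of {P2, P3}: P2 → P1 applies, adding P1; P2, P3 → P5 applies, adding P5. So (P2, P3)⁺ = {P1, P2, P3, P5}.
This closure contains every attribute of R1, so R1 ∩ R2 → R1. The join is lossless.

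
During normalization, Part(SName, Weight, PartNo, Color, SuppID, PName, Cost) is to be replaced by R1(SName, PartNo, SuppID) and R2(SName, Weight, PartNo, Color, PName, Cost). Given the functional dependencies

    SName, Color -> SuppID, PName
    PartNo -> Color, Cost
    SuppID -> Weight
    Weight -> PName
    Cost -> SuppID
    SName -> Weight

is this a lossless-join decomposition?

Common attributes: R1 ∩ R2 = {SName, PartNo}.
Closure of {SName, PartNo}: PartNo → Color, Cost applies, adding Color, Cost; Cost → SuppID applies, adding SuppID; SName → Weight applies, adding Weight; SName, Color → SuppID, PName applies, adding PName. So (SName, PartNo)⁺ = {SName, Weight, PartNo, Color, SuppID, PName, Cost}.
This closure contains every attribute of R1, so R1 ∩ R2 → R1. The join is lossless.

Yes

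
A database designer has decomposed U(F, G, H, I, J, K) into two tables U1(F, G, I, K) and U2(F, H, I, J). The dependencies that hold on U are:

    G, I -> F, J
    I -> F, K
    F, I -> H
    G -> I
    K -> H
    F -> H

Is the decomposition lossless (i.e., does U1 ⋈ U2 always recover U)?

No

Common attributes: U1 ∩ U2 = {F, I}.
Closure of {F, I}: I → F, K applies, adding K; F, I → H applies, adding H. So (F, I)⁺ = {F, H, I, K}.
The closure contains neither all of U1 = {F, G, I, K} nor all of U2 = {F, H, I, J}, so the common attributes are not a superkey of either fragment. The join is lossy.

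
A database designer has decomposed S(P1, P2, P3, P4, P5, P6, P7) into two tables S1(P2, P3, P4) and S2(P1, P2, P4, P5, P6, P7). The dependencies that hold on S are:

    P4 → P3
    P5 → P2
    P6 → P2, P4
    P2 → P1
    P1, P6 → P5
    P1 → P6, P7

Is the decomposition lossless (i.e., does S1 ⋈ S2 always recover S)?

Common attributes: S1 ∩ S2 = {P2, P4}.
Closure of {P2, P4}: P4 → P3 applies, adding P3; P2 → P1 applies, adding P1; P1 → P6, P7 applies, adding P6, P7; P1, P6 → P5 applies, adding P5. So (P2, P4)⁺ = {P1, P2, P3, P4, P5, P6, P7}.
This closure contains every attribute of S1, so S1 ∩ S2 → S1. The join is lossless.

Yes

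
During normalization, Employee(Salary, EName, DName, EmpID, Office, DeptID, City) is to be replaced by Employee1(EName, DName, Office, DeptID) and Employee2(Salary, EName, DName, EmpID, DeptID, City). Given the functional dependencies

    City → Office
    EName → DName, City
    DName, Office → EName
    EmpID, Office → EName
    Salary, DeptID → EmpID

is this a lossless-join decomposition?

Yes

Common attributes: Employee1 ∩ Employee2 = {EName, DName, DeptID}.
Closure of {EName, DName, DeptID}: EName → DName, City applies, adding City; City → Office applies, adding Office. So (EName, DName, DeptID)⁺ = {EName, DName, Office, DeptID, City}.
This closure contains every attribute of Employee1, so Employee1 ∩ Employee2 → Employee1. The join is lossless.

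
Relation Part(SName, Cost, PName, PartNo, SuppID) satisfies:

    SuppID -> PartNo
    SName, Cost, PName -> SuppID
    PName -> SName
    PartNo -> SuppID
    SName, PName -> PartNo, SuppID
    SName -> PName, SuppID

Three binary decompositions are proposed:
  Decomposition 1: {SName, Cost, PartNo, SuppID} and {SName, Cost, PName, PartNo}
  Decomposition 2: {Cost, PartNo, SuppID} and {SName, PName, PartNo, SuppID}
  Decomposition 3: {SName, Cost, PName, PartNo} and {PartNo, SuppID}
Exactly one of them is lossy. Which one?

Decomposition 2

Decomposition 1: common = {SName, Cost, PartNo}, closure = {SName, Cost, PName, PartNo, SuppID} → lossless.
Decomposition 2: common = {PartNo, SuppID}, closure = {PartNo, SuppID} → lossy.
Decomposition 3: common = {PartNo}, closure = {PartNo, SuppID} → lossless.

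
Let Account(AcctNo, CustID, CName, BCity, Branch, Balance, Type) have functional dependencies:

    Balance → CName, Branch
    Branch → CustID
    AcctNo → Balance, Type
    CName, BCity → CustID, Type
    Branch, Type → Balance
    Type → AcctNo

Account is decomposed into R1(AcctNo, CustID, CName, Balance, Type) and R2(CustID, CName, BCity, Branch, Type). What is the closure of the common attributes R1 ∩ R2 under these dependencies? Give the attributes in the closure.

R1 ∩ R2 = {CustID, CName, Type}.
Type → AcctNo applies, adding AcctNo
AcctNo → Balance, Type applies, adding Balance
Balance → CName, Branch applies, adding Branch
Closure: {AcctNo, CustID, CName, Branch, Balance, Type}.

AcctNo, CustID, CName, Branch, Balance, Type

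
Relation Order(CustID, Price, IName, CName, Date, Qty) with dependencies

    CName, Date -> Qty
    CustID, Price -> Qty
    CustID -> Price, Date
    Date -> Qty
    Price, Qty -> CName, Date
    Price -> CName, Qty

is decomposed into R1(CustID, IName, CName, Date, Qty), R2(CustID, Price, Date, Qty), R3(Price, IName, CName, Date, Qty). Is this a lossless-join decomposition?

Chase test. Columns are CustID, Price, IName, CName, Date, Qty; row i has aⱼ where attribute j ∈ Ri, else bᵢⱼ.
Initial tableau (one row per fragment):
  row 1: a1 b12 a3 a4 a5 a6
  row 2: a1 a2 b23 b24 a5 a6
  row 3: b31 a2 a3 a4 a5 a6
Rows 1 and 2 agree on CustID; apply CustID→Price, Date and equate their Price, Date entries.
Rows 1 and 2 agree on Price, Qty; apply Price, Qty→CName, Date and equate their CName, Date entries.
Row 1 is now all distinguished symbols — the join is lossless.

Yes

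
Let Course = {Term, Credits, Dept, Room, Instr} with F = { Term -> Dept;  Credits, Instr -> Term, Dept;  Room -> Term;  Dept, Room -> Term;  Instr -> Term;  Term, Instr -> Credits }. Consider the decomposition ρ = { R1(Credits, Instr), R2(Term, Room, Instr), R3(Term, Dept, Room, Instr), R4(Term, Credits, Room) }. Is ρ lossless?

Yes

Chase test. Columns are Term, Credits, Dept, Room, Instr; row i has aⱼ where attribute j ∈ Ri, else bᵢⱼ.
Initial tableau (one row per fragment):
  row 1: b11 a2 b13 b14 a5
  row 2: a1 b22 b23 a4 a5
  row 3: a1 b32 a3 a4 a5
  row 4: a1 a2 b43 a4 b45
Rows 2 and 3 agree on Term; apply Term→Dept and equate their Dept entries.
Rows 2 and 4 agree on Term; apply Term→Dept and equate their Dept entries.
Rows 1 and 2 agree on Instr; apply Instr→Term and equate their Term entries.
Rows 1 and 2 agree on Term, Instr; apply Term, Instr→Credits and equate their Credits entries.
Rows 1 and 3 agree on Term, Instr; apply Term, Instr→Credits and equate their Credits entries.
Rows 1 and 2 agree on Term; apply Term→Dept and equate their Dept entries.
Row 2 is now all distinguished symbols — the join is lossless.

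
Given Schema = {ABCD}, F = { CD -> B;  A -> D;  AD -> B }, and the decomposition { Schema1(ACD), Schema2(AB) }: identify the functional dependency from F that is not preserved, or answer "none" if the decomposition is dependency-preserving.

Check CD → B: no single fragment contains all of {BCD}, and the restricted closure of {CD} across the fragments never reaches {B}.
A → D is preserved.
AD → B is preserved.

CD -> B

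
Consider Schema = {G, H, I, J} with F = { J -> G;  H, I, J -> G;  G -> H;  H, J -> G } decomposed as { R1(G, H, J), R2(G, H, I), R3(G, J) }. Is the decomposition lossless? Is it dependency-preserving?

Lossless test (chase): Rows 1 and 3 agree on G; apply G→H and equate their H entries. No row becomes fully distinguished — the join is lossy.
Dependency preservation: H, I, J → G is not contained in any single fragment, but the restricted closure of its left-hand side across the fragments still reaches the right-hand side; the remaining FDs each lie inside some fragment. All dependencies are preserved.

lossy but dependency-preserving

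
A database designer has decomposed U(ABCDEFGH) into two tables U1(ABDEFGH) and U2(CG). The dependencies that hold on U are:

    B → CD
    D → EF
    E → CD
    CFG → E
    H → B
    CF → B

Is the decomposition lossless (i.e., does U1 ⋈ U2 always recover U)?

Common attributes: U1 ∩ U2 = {G}.
No dependency enlarges {G}, so (G)⁺ = {G}.
The closure contains neither all of U1 = {ABDEFGH} nor all of U2 = {CG}, so the common attributes are not a superkey of either fragment. The join is lossy.

No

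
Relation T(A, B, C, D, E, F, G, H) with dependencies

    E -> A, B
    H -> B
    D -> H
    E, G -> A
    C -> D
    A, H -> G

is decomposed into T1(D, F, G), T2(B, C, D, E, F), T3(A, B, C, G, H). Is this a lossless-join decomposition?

No

Chase test. Columns are A, B, C, D, E, F, G, H; row i has aⱼ where attribute j ∈ Ti, else bᵢⱼ.
Initial tableau (one row per fragment):
  row 1: b11 b12 b13 a4 b15 a6 a7 b18
  row 2: b21 a2 a3 a4 a5 a6 b27 b28
  row 3: a1 a2 a3 b34 b35 b36 a7 a8
Rows 1 and 2 agree on D; apply D→H and equate their H entries.
Rows 2 and 3 agree on C; apply C→D and equate their D entries.
Rows 1 and 2 agree on H; apply H→B and equate their B entries.
Rows 1 and 3 agree on D; apply D→H and equate their H entries.
No row becomes fully distinguished — the join is lossy.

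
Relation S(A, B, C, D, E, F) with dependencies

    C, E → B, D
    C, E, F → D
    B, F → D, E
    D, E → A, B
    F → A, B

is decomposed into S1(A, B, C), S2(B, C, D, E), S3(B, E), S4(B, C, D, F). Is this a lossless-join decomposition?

No

Chase test. Columns are A, B, C, D, E, F; row i has aⱼ where attribute j ∈ Si, else bᵢⱼ.
Initial tableau (one row per fragment):
  row 1: a1 a2 a3 b14 b15 b16
  row 2: b21 a2 a3 a4 a5 b26
  row 3: b31 a2 b33 b34 a5 b36
  row 4: b41 a2 a3 a4 b45 a6
No row becomes fully distinguished — the join is lossy.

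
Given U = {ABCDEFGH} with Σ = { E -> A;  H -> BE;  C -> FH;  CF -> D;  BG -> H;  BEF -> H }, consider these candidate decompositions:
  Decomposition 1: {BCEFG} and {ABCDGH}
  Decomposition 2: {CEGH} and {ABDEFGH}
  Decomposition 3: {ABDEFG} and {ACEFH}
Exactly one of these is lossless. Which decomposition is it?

Decomposition 1

Decomposition 1: common = {BCG}, closure = {ABCDEFGH} → lossless.
Decomposition 2: common = {EGH}, closure = {ABEGH} → lossy.
Decomposition 3: common = {AEF}, closure = {AEF} → lossy.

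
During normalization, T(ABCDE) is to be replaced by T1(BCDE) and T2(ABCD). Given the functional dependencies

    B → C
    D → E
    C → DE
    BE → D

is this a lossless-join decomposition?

Yes

Common attributes: T1 ∩ T2 = {BCD}.
Closure of {BCD}: D → E applies, adding E. So (BCD)⁺ = {BCDE}.
This closure contains every attribute of T1, so T1 ∩ T2 → T1. The join is lossless.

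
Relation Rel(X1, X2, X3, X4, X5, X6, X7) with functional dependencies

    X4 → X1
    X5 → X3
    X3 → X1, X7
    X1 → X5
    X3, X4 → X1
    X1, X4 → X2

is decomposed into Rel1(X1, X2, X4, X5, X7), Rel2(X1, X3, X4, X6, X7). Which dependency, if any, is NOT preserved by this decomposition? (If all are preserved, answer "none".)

X4 → X1 lies within Rel1.
X5 → X3: restricted closure across fragments reaches X3.
X3 → X1, X7 lies within Rel2.
X1 → X5 lies within Rel1.
X3, X4 → X1 lies within Rel2.
X1, X4 → X2 lies within Rel1.
Every dependency is enforceable on the fragments, so the decomposition is dependency-preserving.

none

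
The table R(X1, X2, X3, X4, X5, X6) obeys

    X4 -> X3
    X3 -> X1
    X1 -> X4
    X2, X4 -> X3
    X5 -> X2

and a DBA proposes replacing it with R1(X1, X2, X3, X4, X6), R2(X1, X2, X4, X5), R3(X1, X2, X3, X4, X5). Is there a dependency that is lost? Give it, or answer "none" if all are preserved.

none

X4 → X3 lies within R1.
X3 → X1 lies within R1.
X1 → X4 lies within R1.
X2, X4 → X3 lies within R1.
X5 → X2 lies within R2.
Every dependency is enforceable on the fragments, so the decomposition is dependency-preserving.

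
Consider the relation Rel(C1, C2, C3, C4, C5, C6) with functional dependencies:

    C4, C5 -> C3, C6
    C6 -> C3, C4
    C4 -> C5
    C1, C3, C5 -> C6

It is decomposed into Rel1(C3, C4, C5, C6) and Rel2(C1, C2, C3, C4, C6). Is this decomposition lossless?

Common attributes: Rel1 ∩ Rel2 = {C3, C4, C6}.
Closure of {C3, C4, C6}: C4 → C5 applies, adding C5. So (C3, C4, C6)⁺ = {C3, C4, C5, C6}.
This closure contains every attribute of Rel1, so Rel1 ∩ Rel2 → Rel1. The join is lossless.

Yes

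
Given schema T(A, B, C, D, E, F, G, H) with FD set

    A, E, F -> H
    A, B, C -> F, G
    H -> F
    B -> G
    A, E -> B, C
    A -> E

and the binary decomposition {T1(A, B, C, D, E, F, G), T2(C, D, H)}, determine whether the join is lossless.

Common attributes: T1 ∩ T2 = {C, D}.
No dependency enlarges {C, D}, so (C, D)⁺ = {C, D}.
The closure contains neither all of T1 = {A, B, C, D, E, F, G} nor all of T2 = {C, D, H}, so the common attributes are not a superkey of either fragment. The join is lossy.

No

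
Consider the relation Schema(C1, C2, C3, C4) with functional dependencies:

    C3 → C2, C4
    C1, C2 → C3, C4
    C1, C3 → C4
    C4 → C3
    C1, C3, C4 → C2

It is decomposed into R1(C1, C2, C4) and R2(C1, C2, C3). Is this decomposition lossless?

Common attributes: R1 ∩ R2 = {C1, C2}.
Closure of {C1, C2}: C1, C2 → C3, C4 applies, adding C3, C4. So (C1, C2)⁺ = {C1, C2, C3, C4}.
This closure contains every attribute of R1, so R1 ∩ R2 → R1. The join is lossless.

Yes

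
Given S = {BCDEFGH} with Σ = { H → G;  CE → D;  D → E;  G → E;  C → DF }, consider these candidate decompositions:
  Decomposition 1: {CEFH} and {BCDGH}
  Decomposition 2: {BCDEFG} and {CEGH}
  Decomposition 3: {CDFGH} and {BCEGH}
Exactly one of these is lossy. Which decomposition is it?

Decomposition 2

Decomposition 1: common = {CH}, closure = {CDEFGH} → lossless.
Decomposition 2: common = {CEG}, closure = {CDEFG} → lossy.
Decomposition 3: common = {CGH}, closure = {CDEFGH} → lossless.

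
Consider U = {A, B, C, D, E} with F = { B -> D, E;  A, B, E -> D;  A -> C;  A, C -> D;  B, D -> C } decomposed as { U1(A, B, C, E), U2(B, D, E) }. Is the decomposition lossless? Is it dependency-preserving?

Lossless test: (B, E)⁺ = {B, C, D, E}, which contains all of one fragment — lossless.
Dependency preservation: the restricted closure of {A, C} across the fragments never reaches {D}, so A, C → D cannot be enforced without a join — not preserved.

lossless but not dependency-preserving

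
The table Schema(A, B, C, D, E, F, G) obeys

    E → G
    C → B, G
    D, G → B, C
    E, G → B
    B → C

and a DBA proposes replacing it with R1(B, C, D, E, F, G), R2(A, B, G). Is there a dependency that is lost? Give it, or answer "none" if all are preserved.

none

E → G lies within R1.
C → B, G lies within R1.
D, G → B, C lies within R1.
E, G → B lies within R1.
B → C lies within R1.
Every dependency is enforceable on the fragments, so the decomposition is dependency-preserving.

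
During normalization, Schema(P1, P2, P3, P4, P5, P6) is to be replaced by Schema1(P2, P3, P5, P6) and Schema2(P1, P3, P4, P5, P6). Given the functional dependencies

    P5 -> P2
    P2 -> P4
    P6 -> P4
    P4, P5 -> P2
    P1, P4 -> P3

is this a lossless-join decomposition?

Common attributes: Schema1 ∩ Schema2 = {P3, P5, P6}.
Closure of {P3, P5, P6}: P5 → P2 applies, adding P2; P2 → P4 applies, adding P4. So (P3, P5, P6)⁺ = {P2, P3, P4, P5, P6}.
This closure contains every attribute of Schema1, so Schema1 ∩ Schema2 → Schema1. The join is lossless.

Yes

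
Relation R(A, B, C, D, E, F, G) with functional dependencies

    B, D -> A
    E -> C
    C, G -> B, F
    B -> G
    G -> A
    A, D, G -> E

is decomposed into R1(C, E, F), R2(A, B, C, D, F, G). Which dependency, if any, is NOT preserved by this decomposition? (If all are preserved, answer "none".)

Check A, D, G → E: no single fragment contains all of {A, D, E, G}, and the restricted closure of {A, D, G} across the fragments never reaches {E}.
B, D → A is preserved.
E → C is preserved.
C, G → B, F is preserved.
B → G is preserved.
G → A is preserved.

A, D, G -> E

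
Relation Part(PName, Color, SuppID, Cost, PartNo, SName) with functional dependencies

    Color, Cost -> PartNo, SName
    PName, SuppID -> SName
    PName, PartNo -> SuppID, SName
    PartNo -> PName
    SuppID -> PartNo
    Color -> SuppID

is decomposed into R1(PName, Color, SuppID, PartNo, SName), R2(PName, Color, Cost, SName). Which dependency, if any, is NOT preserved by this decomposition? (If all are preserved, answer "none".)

Color, Cost → PartNo, SName: restricted closure across fragments reaches PartNo, SName.
PName, SuppID → SName lies within R1.
PName, PartNo → SuppID, SName lies within R1.
PartNo → PName lies within R1.
SuppID → PartNo lies within R1.
Color → SuppID lies within R1.
Every dependency is enforceable on the fragments, so the decomposition is dependency-preserving.

none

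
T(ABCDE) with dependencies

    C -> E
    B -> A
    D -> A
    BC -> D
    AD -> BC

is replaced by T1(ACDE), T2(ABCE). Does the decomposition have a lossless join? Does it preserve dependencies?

Lossless test: (ACE)⁺ = {ACE}, which is a superkey of neither fragment — lossy.
Dependency preservation: the restricted closure of {BC} across the fragments never reaches {D}, so BC → D cannot be enforced without a join — not preserved.

lossy and not dependency-preserving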